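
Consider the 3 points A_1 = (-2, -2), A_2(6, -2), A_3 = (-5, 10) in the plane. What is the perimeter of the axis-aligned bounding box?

46

Width = max x − min x = 6 − (-5) = 11.
Height = max y − min y = 10 − (-2) = 12.
Perimeter = 2(11 + 12) = 46.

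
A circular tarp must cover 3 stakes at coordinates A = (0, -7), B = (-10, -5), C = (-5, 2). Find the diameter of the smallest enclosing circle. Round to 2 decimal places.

11.29

Side lengths²: AB² = 104, AC² = 106, BC² = 74.
Since AC² = 106 < 104 + 74 = 178, the triangle is acute, so the smallest enclosing circle is the circumcircle.
Circumcentre = (-4.525, -3.625), r² = 31.86625.
Diameter = 2r = 2√(31.86625) ≈ 11.29.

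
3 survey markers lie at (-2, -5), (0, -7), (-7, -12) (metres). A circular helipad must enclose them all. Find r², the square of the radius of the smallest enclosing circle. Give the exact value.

Call the three points A, B, C in the order given.
Side lengths²: AB² = 8, AC² = 74, BC² = 74.
Since BC² = 74 < 74 + 8 = 82, the triangle is acute, so the smallest enclosing circle is the circumcircle.
Circumcentre = (-47/12, -107/12), r² = 1369/72.

1369/72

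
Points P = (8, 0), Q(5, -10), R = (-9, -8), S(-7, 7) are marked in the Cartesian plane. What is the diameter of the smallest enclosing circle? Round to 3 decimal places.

20.809

A smallest enclosing disk is always determined by at most three of the input points on its boundary.
The farthest pair is Q–S with squared distance 433. The circle on this segment as diameter has centre (-1, -1.5) and r² = 433/4 = 108.25.
Check P: distance² to centre = 83.25 ≤ 108.25, so it lies inside.
All remaining points lie in this disk, and no smaller disk contains both endpoints, so this is the minimum enclosing circle.
Diameter = 2r = 2√(108.25) ≈ 20.809.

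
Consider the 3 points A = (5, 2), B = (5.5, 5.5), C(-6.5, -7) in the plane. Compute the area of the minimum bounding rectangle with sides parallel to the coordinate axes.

x ranges over [-6.5, 5.5], width 12.
y ranges over [-7, 5.5], height 12.5.
Area = 12 × 12.5 = 150.

150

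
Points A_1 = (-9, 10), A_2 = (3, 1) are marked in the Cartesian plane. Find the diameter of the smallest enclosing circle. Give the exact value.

The smallest circle enclosing two points has them as diameter endpoints.
Centre = midpoint = (-3, 5.5); r² = |A_1A_2|²/4 = 225/4 = 56.25.
Diameter = 2r = 2√(56.25) = 15.

15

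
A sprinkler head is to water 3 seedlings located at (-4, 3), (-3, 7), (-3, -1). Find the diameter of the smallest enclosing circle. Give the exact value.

Call the three points A, B, C in the order given.
Side lengths²: AB² = 17, AC² = 17, BC² = 64.
Since BC² = 64 ≥ 17 + 17 = 34, the angle opposite BC is not acute, so the smallest enclosing circle has BC as diameter.
Centre = midpoint of BC = (-3, 3), r² = 64/4 = 16.
Diameter = 2r = 2√16 = 8.

8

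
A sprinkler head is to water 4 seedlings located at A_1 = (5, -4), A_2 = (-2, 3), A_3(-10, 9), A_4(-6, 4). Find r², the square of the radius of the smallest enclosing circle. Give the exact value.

98.5

A smallest enclosing disk is always determined by at most three of the input points on its boundary.
The farthest pair is A_1–A_3 with squared distance 394. The circle on this segment as diameter has centre (-2.5, 2.5) and r² = 394/4 = 98.5.
Check A_2: distance² to centre = 0.5 ≤ 98.5, so it lies inside.
All remaining points lie in this disk, and no smaller disk contains both endpoints, so this is the minimum enclosing circle.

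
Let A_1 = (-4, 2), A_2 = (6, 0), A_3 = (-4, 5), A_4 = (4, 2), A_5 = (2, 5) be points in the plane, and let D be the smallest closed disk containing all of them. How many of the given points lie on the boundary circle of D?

A smallest enclosing disk is always determined by at most three of the input points on its boundary.
The farthest pair is A_2–A_3 with squared distance 125. The circle on this segment as diameter has centre (1, 2.5) and r² = 125/4 = 31.25.
Check A_1: distance² to centre = 25.25 ≤ 31.25, so it lies inside.
All remaining points lie in this disk, and no smaller disk contains both endpoints, so this is the minimum enclosing circle.
The points at distance exactly r from the centre are A_2, A_3 — 2 points.

2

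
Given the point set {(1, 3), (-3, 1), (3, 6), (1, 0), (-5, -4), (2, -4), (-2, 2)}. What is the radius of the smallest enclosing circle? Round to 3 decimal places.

6.403

A smallest enclosing disk is always determined by at most three of the input points on its boundary.
The farthest pair is (3, 6)–(-5, -4) with squared distance 164. The circle on this segment as diameter has centre (-1, 1) and r² = 164/4 = 41.
Check (1, 3): distance² to centre = 8 ≤ 41, so it lies inside.
All remaining points lie in this disk, and no smaller disk contains both endpoints, so this is the minimum enclosing circle.
r = √41 ≈ 6.403.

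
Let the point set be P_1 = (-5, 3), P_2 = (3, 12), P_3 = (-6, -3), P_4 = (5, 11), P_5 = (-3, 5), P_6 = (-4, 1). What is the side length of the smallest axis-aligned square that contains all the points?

The bounding box has width 11 and height 15.
An axis-aligned square enclosing the set must have side ≥ max(width, height).
So the minimum side is max(11, 15) = 15.

15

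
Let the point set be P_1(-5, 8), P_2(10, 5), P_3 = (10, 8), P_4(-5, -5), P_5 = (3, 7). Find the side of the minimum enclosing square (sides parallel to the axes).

The bounding box has width 15 and height 13.
An axis-aligned square enclosing the set must have side ≥ max(width, height).
So the minimum side is max(15, 13) = 15.

15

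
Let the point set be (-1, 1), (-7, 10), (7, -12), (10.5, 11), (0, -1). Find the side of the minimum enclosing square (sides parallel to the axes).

23

The bounding box has width 17.5 and height 23.
An axis-aligned square enclosing the set must have side ≥ max(width, height).
So the minimum side is max(17.5, 23) = 23.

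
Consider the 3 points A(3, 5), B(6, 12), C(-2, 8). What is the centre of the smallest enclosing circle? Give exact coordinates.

Side lengths²: AB² = 58, AC² = 34, BC² = 80.
Since BC² = 80 < 58 + 34 = 92, the triangle is acute, so the smallest enclosing circle is the circumcircle.
Circumcentre = (25/11, 104/11), r² = 2465/121.
Centre = (25/11, 104/11).

(25/11, 104/11)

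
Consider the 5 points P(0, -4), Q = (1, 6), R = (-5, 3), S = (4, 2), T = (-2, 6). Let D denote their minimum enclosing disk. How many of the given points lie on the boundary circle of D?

3

The minimum enclosing circle of a finite set is fixed by two of the points (as a diameter) or three (as a circumcircle).
The minimum enclosing circle is determined by three boundary points: P, Q, T.
Their circumcentre is (-0.5, 1.1) with r² = 26.26.
The farthest remaining point R is at distance² 23.86 ≤ 26.26.
The points at distance exactly r from the centre are P, Q, T — 3 points.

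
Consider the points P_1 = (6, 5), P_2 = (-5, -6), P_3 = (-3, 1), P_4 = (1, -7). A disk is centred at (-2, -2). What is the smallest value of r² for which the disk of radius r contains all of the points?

113

The required radius is the distance from (-2, -2) to the farthest point.
Squared distances: 113, 25, 10, 34.
Maximum is 113, attained at P_1.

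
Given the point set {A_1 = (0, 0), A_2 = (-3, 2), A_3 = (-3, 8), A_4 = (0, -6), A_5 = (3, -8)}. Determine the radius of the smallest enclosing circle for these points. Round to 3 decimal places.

The farthest pair is A_3–A_5 with squared distance 292. The circle on this segment as diameter has centre (0, 0) and r² = 292/4 = 73.
Check A_1: distance² to centre = 0 ≤ 73, so it lies inside.
All remaining points lie in this disk, and no smaller disk contains both endpoints, so this is the minimum enclosing circle.
r = √73 ≈ 8.544.

8.544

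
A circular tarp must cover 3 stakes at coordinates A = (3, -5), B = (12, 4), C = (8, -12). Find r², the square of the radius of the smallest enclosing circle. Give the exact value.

68

Side lengths²: AB² = 162, AC² = 74, BC² = 272.
Since BC² = 272 ≥ 162 + 74 = 236, the angle opposite BC is not acute, so the smallest enclosing circle has BC as diameter.
Centre = midpoint of BC = (10, -4), r² = 272/4 = 68.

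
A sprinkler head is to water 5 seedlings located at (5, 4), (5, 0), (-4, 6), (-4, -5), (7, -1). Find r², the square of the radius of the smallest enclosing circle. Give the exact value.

11645/242

By Welzl's lemma the MEC is supported by two points (diametrically opposite) or three points (on a circumcircle).
The minimum enclosing circle is determined by three boundary points: (-4, 6), (-4, -5), (7, -1).
Their circumcentre is (5/22, 0.5) with r² = 11645/242.
The farthest remaining point (5, 4) is at distance² 8477/242 ≤ 11645/242.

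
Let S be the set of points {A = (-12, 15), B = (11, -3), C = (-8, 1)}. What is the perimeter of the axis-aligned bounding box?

82

Width = max x − min x = 11 − (-12) = 23.
Height = max y − min y = 15 − (-3) = 18.
Perimeter = 2(23 + 18) = 82.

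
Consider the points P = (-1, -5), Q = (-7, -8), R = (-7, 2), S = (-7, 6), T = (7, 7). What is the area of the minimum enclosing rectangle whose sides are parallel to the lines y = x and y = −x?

246.5

In coordinates u = x + y, v = x − y the rectangle is axis-aligned; the map (x,y)→(u,v) scales areas by 2.
u-values: -6, -15, -5, -1, 14; range = 14 − (-15) = 29.
v-values: 4, 1, -9, -13, 0; range = 4 − (-13) = 17.
Area = (29 × 17) / 2 = 246.5.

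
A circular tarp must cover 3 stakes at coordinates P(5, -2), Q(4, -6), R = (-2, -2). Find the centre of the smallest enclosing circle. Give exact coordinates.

Side lengths²: PQ² = 17, PR² = 49, QR² = 52.
Since QR² = 52 < 49 + 17 = 66, the triangle is acute, so the smallest enclosing circle is the circumcircle.
Circumcentre = (1.5, -3.25), r² = 13.8125.
Centre = (1.5, -3.25).

(1.5, -3.25)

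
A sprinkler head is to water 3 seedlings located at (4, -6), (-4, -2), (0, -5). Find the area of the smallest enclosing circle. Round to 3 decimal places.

62.832

Call the three points A, B, C in the order given.
Side lengths²: AB² = 80, AC² = 17, BC² = 25.
Since AB² = 80 ≥ 25 + 17 = 42, the angle opposite AB is not acute, so the smallest enclosing circle has AB as diameter.
Centre = midpoint of AB = (0, -4), r² = 80/4 = 20.
Area = π·r² = π·20 ≈ 62.832.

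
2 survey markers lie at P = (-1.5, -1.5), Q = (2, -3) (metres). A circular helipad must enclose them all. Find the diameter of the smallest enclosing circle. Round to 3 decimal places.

3.808

The smallest circle enclosing two points has them as diameter endpoints.
Centre = midpoint = (0.25, -2.25); r² = |PQ|²/4 = 14.5/4 = 3.625.
Diameter = 2r = 2√(3.625) ≈ 3.808.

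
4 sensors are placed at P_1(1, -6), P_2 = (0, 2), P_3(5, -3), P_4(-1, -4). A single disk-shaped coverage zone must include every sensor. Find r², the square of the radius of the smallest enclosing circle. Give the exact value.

A smallest enclosing disk is always determined by at most three of the input points on its boundary.
The minimum enclosing circle is determined by three boundary points: P_1, P_2, P_3.
Their circumcentre is (15/14, -27/14) with r² = 1625/98.
The farthest remaining point P_4 is at distance² 841/98 ≤ 1625/98.

1625/98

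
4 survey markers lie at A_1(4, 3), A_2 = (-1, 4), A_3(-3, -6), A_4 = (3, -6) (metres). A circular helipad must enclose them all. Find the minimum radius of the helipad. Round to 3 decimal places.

5.701

The minimum enclosing circle of a finite set is fixed by two of the points (as a diameter) or three (as a circumcircle).
The farthest pair is A_1–A_3 with squared distance 130. The circle on this segment as diameter has centre (0.5, -1.5) and r² = 130/4 = 32.5.
Check A_2: distance² to centre = 32.5 ≤ 32.5, so it lies inside.
All remaining points lie in this disk, and no smaller disk contains both endpoints, so this is the minimum enclosing circle.
r = √(32.5) ≈ 5.701.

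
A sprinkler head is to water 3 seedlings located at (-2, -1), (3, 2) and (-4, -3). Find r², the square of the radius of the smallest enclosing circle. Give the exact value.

18.5

Call the three points A, B, C in the order given.
Side lengths²: AB² = 34, AC² = 8, BC² = 74.
Since BC² = 74 ≥ 34 + 8 = 42, the angle opposite BC is not acute, so the smallest enclosing circle has BC as diameter.
Centre = midpoint of BC = (-0.5, -0.5), r² = 74/4 = 18.5.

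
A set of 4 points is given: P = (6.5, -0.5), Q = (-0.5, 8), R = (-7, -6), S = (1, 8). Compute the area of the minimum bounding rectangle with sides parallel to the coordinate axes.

189

x ranges over [-7, 6.5], width 13.5.
y ranges over [-6, 8], height 14.
Area = 13.5 × 14 = 189.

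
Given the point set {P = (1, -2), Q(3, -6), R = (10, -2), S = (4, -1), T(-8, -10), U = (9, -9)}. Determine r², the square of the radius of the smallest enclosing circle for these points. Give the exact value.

The minimum enclosing circle of a finite set is fixed by two of the points (as a diameter) or three (as a circumcircle).
The farthest pair is R–T with squared distance 388. The circle on this segment as diameter has centre (1, -6) and r² = 388/4 = 97.
Check P: distance² to centre = 16 ≤ 97, so it lies inside.
All remaining points lie in this disk, and no smaller disk contains both endpoints, so this is the minimum enclosing circle.

97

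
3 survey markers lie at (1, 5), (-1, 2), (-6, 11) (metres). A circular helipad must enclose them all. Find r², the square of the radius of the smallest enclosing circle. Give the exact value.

Call the three points A, B, C in the order given.
Side lengths²: AB² = 13, AC² = 85, BC² = 106.
Since BC² = 106 ≥ 85 + 13 = 98, the angle opposite BC is not acute, so the smallest enclosing circle has BC as diameter.
Centre = midpoint of BC = (-3.5, 6.5), r² = 106/4 = 26.5.

26.5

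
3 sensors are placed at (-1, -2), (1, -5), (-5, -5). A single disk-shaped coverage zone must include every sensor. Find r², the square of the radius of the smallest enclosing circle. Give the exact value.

Call the three points A, B, C in the order given.
Side lengths²: AB² = 13, AC² = 25, BC² = 36.
Since BC² = 36 < 25 + 13 = 38, the triangle is acute, so the smallest enclosing circle is the circumcircle.
Circumcentre = (-2, -29/6), r² = 325/36.

325/36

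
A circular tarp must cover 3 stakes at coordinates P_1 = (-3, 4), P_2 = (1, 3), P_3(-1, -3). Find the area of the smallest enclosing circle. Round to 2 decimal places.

Side lengths²: P_1P_2² = 17, P_1P_3² = 53, P_2P_3² = 40.
Since P_1P_3² = 53 < 40 + 17 = 57, the triangle is acute, so the smallest enclosing circle is the circumcircle.
Circumcentre = (-45/26, 15/26), r² = 4505/338.
Area = π·r² = π·4505/338 ≈ 41.87.

41.87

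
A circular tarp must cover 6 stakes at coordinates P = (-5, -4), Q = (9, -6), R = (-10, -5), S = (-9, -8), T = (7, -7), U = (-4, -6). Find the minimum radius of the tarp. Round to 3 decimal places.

9.513

The minimum enclosing circle of a finite set is fixed by two of the points (as a diameter) or three (as a circumcircle).
The farthest pair is Q–R with squared distance 362. The circle on this segment as diameter has centre (-0.5, -5.5) and r² = 362/4 = 90.5.
Check P: distance² to centre = 22.5 ≤ 90.5, so it lies inside.
All remaining points lie in this disk, and no smaller disk contains both endpoints, so this is the minimum enclosing circle.
r = √(90.5) ≈ 9.513.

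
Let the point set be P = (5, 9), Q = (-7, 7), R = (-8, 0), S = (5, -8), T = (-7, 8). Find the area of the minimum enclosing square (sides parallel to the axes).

289

The bounding box has width 13 and height 17.
An axis-aligned square enclosing the set must have side ≥ max(width, height).
So the minimum side is max(13, 17) = 17.
Area = 17² = 289.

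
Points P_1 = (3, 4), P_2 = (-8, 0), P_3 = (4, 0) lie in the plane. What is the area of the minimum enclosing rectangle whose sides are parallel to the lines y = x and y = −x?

90

In coordinates u = x + y, v = x − y the rectangle is axis-aligned; the map (x,y)→(u,v) scales areas by 2.
u-values: 7, -8, 4; range = 7 − (-8) = 15.
v-values: -1, -8, 4; range = 4 − (-8) = 12.
Area = (15 × 12) / 2 = 90.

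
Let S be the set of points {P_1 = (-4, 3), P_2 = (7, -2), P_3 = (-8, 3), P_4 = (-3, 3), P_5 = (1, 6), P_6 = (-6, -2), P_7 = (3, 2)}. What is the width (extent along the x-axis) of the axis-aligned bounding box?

15

max x = 7, min x = -8, so width = 15.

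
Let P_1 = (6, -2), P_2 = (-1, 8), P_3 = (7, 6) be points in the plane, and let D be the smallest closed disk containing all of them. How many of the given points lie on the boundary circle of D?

2

Side lengths²: P_1P_2² = 149, P_1P_3² = 65, P_2P_3² = 68.
Since P_1P_2² = 149 ≥ 68 + 65 = 133, the angle opposite P_1P_2 is not acute, so the smallest enclosing circle has P_1P_2 as diameter.
Centre = midpoint of P_1P_2 = (2.5, 3), r² = 149/4 = 37.25.
The points at distance exactly r from the centre are P_1, P_2 — 2 points.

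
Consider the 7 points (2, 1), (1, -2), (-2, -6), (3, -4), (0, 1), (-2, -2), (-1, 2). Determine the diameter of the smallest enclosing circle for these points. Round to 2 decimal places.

8.24

By Welzl's lemma the MEC is supported by two points (diametrically opposite) or three points (on a circumcircle).
The minimum enclosing circle is determined by three boundary points: (-2, -6), (3, -4), (-1, 2).
Their circumcentre is (-25/38, -40/19) with r² = 24505/1444.
The farthest remaining point (2, 1) is at distance² 24125/1444 ≤ 24505/1444.
Diameter = 2r = 2√(24505/1444) ≈ 8.24.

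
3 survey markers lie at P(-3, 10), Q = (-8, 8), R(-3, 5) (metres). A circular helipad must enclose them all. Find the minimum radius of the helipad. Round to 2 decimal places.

3.14

Side lengths²: PQ² = 29, PR² = 25, QR² = 34.
Since QR² = 34 < 29 + 25 = 54, the triangle is acute, so the smallest enclosing circle is the circumcircle.
Circumcentre = (-4.9, 7.5), r² = 9.86.
r = √(9.86) ≈ 3.14.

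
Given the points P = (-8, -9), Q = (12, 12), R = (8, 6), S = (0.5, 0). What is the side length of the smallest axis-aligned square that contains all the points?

The bounding box has width 20 and height 21.
An axis-aligned square enclosing the set must have side ≥ max(width, height).
So the minimum side is max(20, 21) = 21.

21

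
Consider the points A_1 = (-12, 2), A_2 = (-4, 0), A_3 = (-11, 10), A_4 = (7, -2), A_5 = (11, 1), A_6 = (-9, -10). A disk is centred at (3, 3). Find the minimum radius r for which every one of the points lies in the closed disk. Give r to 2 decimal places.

The required radius is the distance from (3, 3) to the farthest point.
Squared distances: 226, 58, 245, 41, 68, 313.
Maximum is 313, attained at A_6.
r = √313 ≈ 17.69.

17.69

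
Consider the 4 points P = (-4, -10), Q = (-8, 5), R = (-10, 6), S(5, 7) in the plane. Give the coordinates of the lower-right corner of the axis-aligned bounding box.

x-range [-10, 5], y-range [-10, 7].
The lower-right corner is (5, -10).

(5, -10)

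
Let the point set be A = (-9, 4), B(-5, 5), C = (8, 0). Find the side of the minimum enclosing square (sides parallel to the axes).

The bounding box has width 17 and height 5.
An axis-aligned square enclosing the set must have side ≥ max(width, height).
So the minimum side is max(17, 5) = 17.

17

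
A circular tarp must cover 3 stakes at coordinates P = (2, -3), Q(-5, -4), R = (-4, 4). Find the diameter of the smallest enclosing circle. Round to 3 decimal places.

9.556

Side lengths²: PQ² = 50, PR² = 85, QR² = 65.
Since PR² = 85 < 65 + 50 = 115, the triangle is acute, so the smallest enclosing circle is the circumcircle.
Circumcentre = (-43/22, -7/22), r² = 5525/242.
Diameter = 2r = 2√(5525/242) ≈ 9.556.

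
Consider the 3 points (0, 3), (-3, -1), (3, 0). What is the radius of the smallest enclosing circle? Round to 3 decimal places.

Call the three points A, B, C in the order given.
Side lengths²: AB² = 25, AC² = 18, BC² = 37.
Since BC² = 37 < 25 + 18 = 43, the triangle is acute, so the smallest enclosing circle is the circumcircle.
Circumcentre = (-1/14, -1/14), r² = 925/98.
r = √(925/98) ≈ 3.072.

3.072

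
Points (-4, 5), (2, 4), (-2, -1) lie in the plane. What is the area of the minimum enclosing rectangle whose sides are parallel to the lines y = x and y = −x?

36

In coordinates u = x + y, v = x − y the rectangle is axis-aligned; the map (x,y)→(u,v) scales areas by 2.
u-values: 1, 6, -3; range = 6 − (-3) = 9.
v-values: -9, -2, -1; range = -1 − (-9) = 8.
Area = (9 × 8) / 2 = 36.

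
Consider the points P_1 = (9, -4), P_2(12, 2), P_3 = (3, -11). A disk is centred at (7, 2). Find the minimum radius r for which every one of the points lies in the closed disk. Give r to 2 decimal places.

13.60

The required radius is the distance from (7, 2) to the farthest point.
Squared distances: 40, 25, 185.
Maximum is 185, attained at P_3.
r = √185 ≈ 13.60.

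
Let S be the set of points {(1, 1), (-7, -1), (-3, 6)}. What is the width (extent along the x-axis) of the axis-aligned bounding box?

8

max x = 1, min x = -7, so width = 8.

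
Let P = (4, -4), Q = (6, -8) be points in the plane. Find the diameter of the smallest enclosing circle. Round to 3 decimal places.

4.472

The smallest circle enclosing two points has them as diameter endpoints.
Centre = midpoint = (5, -6); r² = |PQ|²/4 = 20/4 = 5.
Diameter = 2r = 2√5 ≈ 4.472.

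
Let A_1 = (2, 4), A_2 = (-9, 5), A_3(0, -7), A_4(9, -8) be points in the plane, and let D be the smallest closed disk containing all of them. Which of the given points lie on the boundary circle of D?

A_2, A_4

By Welzl's lemma the MEC is supported by two points (diametrically opposite) or three points (on a circumcircle).
The farthest pair is A_2–A_4 with squared distance 493. The circle on this segment as diameter has centre (0, -1.5) and r² = 493/4 = 123.25.
Check A_1: distance² to centre = 34.25 ≤ 123.25, so it lies inside.
All remaining points lie in this disk, and no smaller disk contains both endpoints, so this is the minimum enclosing circle.
The points at distance exactly r from the centre are A_2, A_4 — 2 points.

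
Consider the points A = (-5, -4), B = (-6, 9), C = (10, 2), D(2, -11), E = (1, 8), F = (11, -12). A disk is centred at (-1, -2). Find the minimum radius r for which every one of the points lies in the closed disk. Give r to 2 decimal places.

The required radius is the distance from (-1, -2) to the farthest point.
Squared distances: 20, 146, 137, 90, 104, 244.
Maximum is 244, attained at F.
r = √244 ≈ 15.62.

15.62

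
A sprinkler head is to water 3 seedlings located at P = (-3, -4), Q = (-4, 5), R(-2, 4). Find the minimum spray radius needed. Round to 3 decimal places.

4.528

Side lengths²: PQ² = 82, PR² = 65, QR² = 5.
Since PQ² = 82 ≥ 65 + 5 = 70, the angle opposite PQ is not acute, so the smallest enclosing circle has PQ as diameter.
Centre = midpoint of PQ = (-3.5, 0.5), r² = 82/4 = 20.5.
r = √(20.5) ≈ 4.528.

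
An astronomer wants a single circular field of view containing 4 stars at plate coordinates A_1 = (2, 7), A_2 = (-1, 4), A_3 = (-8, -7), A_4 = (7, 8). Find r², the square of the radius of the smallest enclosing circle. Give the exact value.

112.5

By Welzl's lemma the MEC is supported by two points (diametrically opposite) or three points (on a circumcircle).
The farthest pair is A_3–A_4 with squared distance 450. The circle on this segment as diameter has centre (-0.5, 0.5) and r² = 450/4 = 112.5.
Check A_1: distance² to centre = 48.5 ≤ 112.5, so it lies inside.
All remaining points lie in this disk, and no smaller disk contains both endpoints, so this is the minimum enclosing circle.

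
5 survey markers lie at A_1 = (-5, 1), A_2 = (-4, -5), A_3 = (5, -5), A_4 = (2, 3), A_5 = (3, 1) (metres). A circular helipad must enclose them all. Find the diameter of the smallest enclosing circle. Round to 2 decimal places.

The minimum enclosing circle of a finite set is fixed by two of the points (as a diameter) or three (as a circumcircle).
The farthest pair is A_1–A_3 with squared distance 136. The circle on this segment as diameter has centre (0, -2) and r² = 136/4 = 34.
Check A_2: distance² to centre = 25 ≤ 34, so it lies inside.
All remaining points lie in this disk, and no smaller disk contains both endpoints, so this is the minimum enclosing circle.
Diameter = 2r = 2√34 ≈ 11.66.

11.66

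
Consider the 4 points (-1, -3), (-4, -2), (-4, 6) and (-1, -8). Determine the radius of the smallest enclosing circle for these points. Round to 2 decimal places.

By Welzl's lemma the MEC is supported by two points (diametrically opposite) or three points (on a circumcircle).
The farthest pair is (-4, 6)–(-1, -8) with squared distance 205. The circle on this segment as diameter has centre (-2.5, -1) and r² = 205/4 = 51.25.
Check (-1, -3): distance² to centre = 6.25 ≤ 51.25, so it lies inside.
All remaining points lie in this disk, and no smaller disk contains both endpoints, so this is the minimum enclosing circle.
r = √(51.25) ≈ 7.16.

7.16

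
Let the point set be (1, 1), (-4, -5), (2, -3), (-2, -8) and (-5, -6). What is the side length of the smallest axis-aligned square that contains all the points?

9

The bounding box has width 7 and height 9.
An axis-aligned square enclosing the set must have side ≥ max(width, height).
So the minimum side is max(7, 9) = 9.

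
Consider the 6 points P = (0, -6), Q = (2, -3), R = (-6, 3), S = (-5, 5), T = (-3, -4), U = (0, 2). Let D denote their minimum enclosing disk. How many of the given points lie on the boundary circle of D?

2

A smallest enclosing disk is always determined by at most three of the input points on its boundary.
The farthest pair is P–S with squared distance 146. The circle on this segment as diameter has centre (-2.5, -0.5) and r² = 146/4 = 36.5.
Check Q: distance² to centre = 26.5 ≤ 36.5, so it lies inside.
All remaining points lie in this disk, and no smaller disk contains both endpoints, so this is the minimum enclosing circle.
The points at distance exactly r from the centre are P, S — 2 points.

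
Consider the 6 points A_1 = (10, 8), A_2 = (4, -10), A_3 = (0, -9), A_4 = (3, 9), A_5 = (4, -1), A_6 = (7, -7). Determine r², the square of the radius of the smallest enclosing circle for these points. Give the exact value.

A smallest enclosing disk is always determined by at most three of the input points on its boundary.
The farthest pair is A_1–A_3 with squared distance 389. The circle on this segment as diameter has centre (5, -0.5) and r² = 389/4 = 97.25.
Check A_2: distance² to centre = 91.25 ≤ 97.25, so it lies inside.
All remaining points lie in this disk, and no smaller disk contains both endpoints, so this is the minimum enclosing circle.

97.25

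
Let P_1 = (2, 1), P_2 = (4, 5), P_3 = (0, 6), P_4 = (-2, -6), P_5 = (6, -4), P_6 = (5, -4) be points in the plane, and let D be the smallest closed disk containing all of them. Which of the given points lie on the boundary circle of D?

P_3, P_4, P_5

A smallest enclosing disk is always determined by at most three of the input points on its boundary.
The minimum enclosing circle is determined by three boundary points: P_3, P_4, P_5.
Their circumcentre is (19/23, -7/23) with r² = 21386/529.
The farthest remaining point P_2 is at distance² 20213/529 ≤ 21386/529.
The points at distance exactly r from the centre are P_3, P_4, P_5 — 3 points.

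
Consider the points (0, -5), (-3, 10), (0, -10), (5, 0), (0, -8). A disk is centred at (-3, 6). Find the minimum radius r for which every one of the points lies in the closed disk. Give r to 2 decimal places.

16.28

The required radius is the distance from (-3, 6) to the farthest point.
Squared distances: 130, 16, 265, 100, 205.
Maximum is 265, attained at (0, -10).
r = √265 ≈ 16.28.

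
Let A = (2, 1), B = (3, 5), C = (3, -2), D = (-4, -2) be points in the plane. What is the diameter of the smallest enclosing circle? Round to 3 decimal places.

9.899

The minimum enclosing circle of a finite set is fixed by two of the points (as a diameter) or three (as a circumcircle).
The farthest pair is B–D with squared distance 98. The circle on this segment as diameter has centre (-0.5, 1.5) and r² = 98/4 = 24.5.
Check A: distance² to centre = 6.5 ≤ 24.5, so it lies inside.
All remaining points lie in this disk, and no smaller disk contains both endpoints, so this is the minimum enclosing circle.
Diameter = 2r = 2√(24.5) ≈ 9.899.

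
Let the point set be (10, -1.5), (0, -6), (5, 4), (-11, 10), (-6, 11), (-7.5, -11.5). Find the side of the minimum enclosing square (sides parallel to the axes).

The bounding box has width 21 and height 22.5.
An axis-aligned square enclosing the set must have side ≥ max(width, height).
So the minimum side is max(21, 22.5) = 22.5.

22.5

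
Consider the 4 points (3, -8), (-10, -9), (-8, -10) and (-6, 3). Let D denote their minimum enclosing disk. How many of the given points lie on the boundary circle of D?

3

By Welzl's lemma the MEC is supported by two points (diametrically opposite) or three points (on a circumcircle).
The minimum enclosing circle is determined by three boundary points: (3, -8), (-10, -9), (-6, 3).
Their circumcentre is (-145/38, -167/38) with r² = 42925/722.
The farthest remaining point (-8, -10) is at distance² 35325/722 ≤ 42925/722.
The points at distance exactly r from the centre are (3, -8), (-10, -9), (-6, 3) — 3 points.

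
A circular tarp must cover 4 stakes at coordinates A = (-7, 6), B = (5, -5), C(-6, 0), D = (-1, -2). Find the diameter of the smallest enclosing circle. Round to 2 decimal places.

A smallest enclosing disk is always determined by at most three of the input points on its boundary.
The farthest pair is A–B with squared distance 265. The circle on this segment as diameter has centre (-1, 0.5) and r² = 265/4 = 66.25.
Check C: distance² to centre = 25.25 ≤ 66.25, so it lies inside.
All remaining points lie in this disk, and no smaller disk contains both endpoints, so this is the minimum enclosing circle.
Diameter = 2r = 2√(66.25) ≈ 16.28.

16.28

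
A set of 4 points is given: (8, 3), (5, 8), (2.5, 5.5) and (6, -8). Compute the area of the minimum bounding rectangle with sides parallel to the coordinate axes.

x ranges over [2.5, 8], width 5.5.
y ranges over [-8, 8], height 16.
Area = 5.5 × 16 = 88.

88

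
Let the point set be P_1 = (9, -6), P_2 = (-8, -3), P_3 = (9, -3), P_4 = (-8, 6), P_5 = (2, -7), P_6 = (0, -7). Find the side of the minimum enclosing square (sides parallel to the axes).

The bounding box has width 17 and height 13.
An axis-aligned square enclosing the set must have side ≥ max(width, height).
So the minimum side is max(17, 13) = 17.

17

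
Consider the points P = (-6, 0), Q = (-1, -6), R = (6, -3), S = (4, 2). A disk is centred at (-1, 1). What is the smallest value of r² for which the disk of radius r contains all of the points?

The required radius is the distance from (-1, 1) to the farthest point.
Squared distances: 26, 49, 65, 26.
Maximum is 65, attained at R.

65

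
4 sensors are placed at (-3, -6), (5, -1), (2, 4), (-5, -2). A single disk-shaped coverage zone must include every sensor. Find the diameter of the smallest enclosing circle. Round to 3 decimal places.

11.180

A smallest enclosing disk is always determined by at most three of the input points on its boundary.
The farthest pair is (-3, -6)–(2, 4) with squared distance 125. The circle on this segment as diameter has centre (-0.5, -1) and r² = 125/4 = 31.25.
Check (5, -1): distance² to centre = 30.25 ≤ 31.25, so it lies inside.
All remaining points lie in this disk, and no smaller disk contains both endpoints, so this is the minimum enclosing circle.
Diameter = 2r = 2√(31.25) ≈ 11.180.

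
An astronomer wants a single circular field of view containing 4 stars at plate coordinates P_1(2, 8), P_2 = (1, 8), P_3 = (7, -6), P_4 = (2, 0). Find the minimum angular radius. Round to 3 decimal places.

7.616

The minimum enclosing circle of a finite set is fixed by two of the points (as a diameter) or three (as a circumcircle).
The farthest pair is P_2–P_3 with squared distance 232. The circle on this segment as diameter has centre (4, 1) and r² = 232/4 = 58.
Check P_1: distance² to centre = 53 ≤ 58, so it lies inside.
All remaining points lie in this disk, and no smaller disk contains both endpoints, so this is the minimum enclosing circle.
r = √58 ≈ 7.616.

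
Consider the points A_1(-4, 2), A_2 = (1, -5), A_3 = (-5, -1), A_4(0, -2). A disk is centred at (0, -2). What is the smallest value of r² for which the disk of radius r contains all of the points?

The required radius is the distance from (0, -2) to the farthest point.
Squared distances: 32, 10, 26, 0.
Maximum is 32, attained at A_1.

32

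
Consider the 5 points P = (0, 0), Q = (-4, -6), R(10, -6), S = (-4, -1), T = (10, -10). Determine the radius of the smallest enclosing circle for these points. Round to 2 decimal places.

The minimum enclosing circle of a finite set is fixed by two of the points (as a diameter) or three (as a circumcircle).
The farthest pair is S–T with squared distance 277. The circle on this segment as diameter has centre (3, -5.5) and r² = 277/4 = 69.25.
Check P: distance² to centre = 39.25 ≤ 69.25, so it lies inside.
All remaining points lie in this disk, and no smaller disk contains both endpoints, so this is the minimum enclosing circle.
r = √(69.25) ≈ 8.32.

8.32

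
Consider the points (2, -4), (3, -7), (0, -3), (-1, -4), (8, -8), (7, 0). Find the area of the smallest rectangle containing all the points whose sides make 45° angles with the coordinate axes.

78

In coordinates u = x + y, v = x − y the rectangle is axis-aligned; the map (x,y)→(u,v) scales areas by 2.
u-values: -2, -4, -3, -5, 0, 7; range = 7 − (-5) = 12.
v-values: 6, 10, 3, 3, 16, 7; range = 16 − 3 = 13.
Area = (12 × 13) / 2 = 78.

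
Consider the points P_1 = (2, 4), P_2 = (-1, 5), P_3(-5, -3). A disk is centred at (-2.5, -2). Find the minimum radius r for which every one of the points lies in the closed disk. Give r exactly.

7.5

The required radius is the distance from (-2.5, -2) to the farthest point.
Squared distances: 56.25, 51.25, 7.25.
Maximum is 56.25, attained at P_1.
r = √(56.25) = 7.5.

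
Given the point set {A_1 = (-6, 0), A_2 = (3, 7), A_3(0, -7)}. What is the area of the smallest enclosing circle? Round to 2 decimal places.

Side lengths²: A_1A_2² = 130, A_1A_3² = 85, A_2A_3² = 205.
Since A_2A_3² = 205 < 130 + 85 = 215, the triangle is acute, so the smallest enclosing circle is the circumcircle.
Circumcentre = (7/6, 1/14), r² = 45305/882.
Area = π·r² = π·45305/882 ≈ 161.37.

161.37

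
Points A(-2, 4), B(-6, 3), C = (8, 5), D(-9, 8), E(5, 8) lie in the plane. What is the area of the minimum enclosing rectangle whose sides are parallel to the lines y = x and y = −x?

160

In coordinates u = x + y, v = x − y the rectangle is axis-aligned; the map (x,y)→(u,v) scales areas by 2.
u-values: 2, -3, 13, -1, 13; range = 13 − (-3) = 16.
v-values: -6, -9, 3, -17, -3; range = 3 − (-17) = 20.
Area = (16 × 20) / 2 = 160.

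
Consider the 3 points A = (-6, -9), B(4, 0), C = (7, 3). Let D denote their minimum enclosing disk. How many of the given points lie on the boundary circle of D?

Side lengths²: AB² = 181, AC² = 313, BC² = 18.
Since AC² = 313 ≥ 181 + 18 = 199, the angle opposite AC is not acute, so the smallest enclosing circle has AC as diameter.
Centre = midpoint of AC = (0.5, -3), r² = 313/4 = 78.25.
The points at distance exactly r from the centre are A, C — 2 points.

2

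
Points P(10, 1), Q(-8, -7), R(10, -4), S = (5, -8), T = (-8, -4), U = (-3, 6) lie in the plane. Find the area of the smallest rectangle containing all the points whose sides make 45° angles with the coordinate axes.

In coordinates u = x + y, v = x − y the rectangle is axis-aligned; the map (x,y)→(u,v) scales areas by 2.
u-values: 11, -15, 6, -3, -12, 3; range = 11 − (-15) = 26.
v-values: 9, -1, 14, 13, -4, -9; range = 14 − (-9) = 23.
Area = (26 × 23) / 2 = 299.

299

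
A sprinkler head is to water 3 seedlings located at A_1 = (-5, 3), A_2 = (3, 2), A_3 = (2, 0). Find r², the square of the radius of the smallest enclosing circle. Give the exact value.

16.25

Side lengths²: A_1A_2² = 65, A_1A_3² = 58, A_2A_3² = 5.
Since A_1A_2² = 65 ≥ 58 + 5 = 63, the angle opposite A_1A_2 is not acute, so the smallest enclosing circle has A_1A_2 as diameter.
Centre = midpoint of A_1A_2 = (-1, 2.5), r² = 65/4 = 16.25.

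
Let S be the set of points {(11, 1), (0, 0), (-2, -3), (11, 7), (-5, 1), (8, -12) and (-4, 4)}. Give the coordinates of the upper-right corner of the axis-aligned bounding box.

(11, 7)

x-range [-5, 11], y-range [-12, 7].
The upper-right corner is (11, 7).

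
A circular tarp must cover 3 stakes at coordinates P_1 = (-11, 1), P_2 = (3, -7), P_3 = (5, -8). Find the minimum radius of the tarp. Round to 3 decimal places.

9.179

Side lengths²: P_1P_2² = 260, P_1P_3² = 337, P_2P_3² = 5.
Since P_1P_3² = 337 ≥ 260 + 5 = 265, the angle opposite P_1P_3 is not acute, so the smallest enclosing circle has P_1P_3 as diameter.
Centre = midpoint of P_1P_3 = (-3, -3.5), r² = 337/4 = 84.25.
r = √(84.25) ≈ 9.179.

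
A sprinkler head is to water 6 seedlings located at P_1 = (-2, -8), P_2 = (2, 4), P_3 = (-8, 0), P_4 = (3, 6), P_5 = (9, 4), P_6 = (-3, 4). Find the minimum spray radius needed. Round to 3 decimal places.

8.884

The minimum enclosing circle is determined by three boundary points: P_1, P_3, P_5.
Their circumcentre is (0.875, 0.40625) with r² = 78.9306640625.
The farthest remaining point P_4 is at distance² 35.8056640625 ≤ 78.9306640625.
r = √(78.9306640625) ≈ 8.884.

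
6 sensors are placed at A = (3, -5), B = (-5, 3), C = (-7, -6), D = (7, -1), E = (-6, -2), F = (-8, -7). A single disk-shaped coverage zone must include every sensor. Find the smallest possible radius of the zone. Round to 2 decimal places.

The minimum enclosing circle is determined by three boundary points: B, D, F.
Their circumcentre is (-13/22, -83/22) with r² = 15805/242.
The farthest remaining point C is at distance² 11141/242 ≤ 15805/242.
r = √(15805/242) ≈ 8.08.

8.08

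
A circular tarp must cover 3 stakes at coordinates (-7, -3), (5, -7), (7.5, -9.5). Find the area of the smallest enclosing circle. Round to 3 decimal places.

Call the three points A, B, C in the order given.
Side lengths²: AB² = 160, AC² = 252.5, BC² = 12.5.
Since AC² = 252.5 ≥ 160 + 12.5 = 172.5, the angle opposite AC is not acute, so the smallest enclosing circle has AC as diameter.
Centre = midpoint of AC = (0.25, -6.25), r² = 252.5/4 = 63.125.
Area = π·r² = π·63.125 ≈ 198.313.

198.313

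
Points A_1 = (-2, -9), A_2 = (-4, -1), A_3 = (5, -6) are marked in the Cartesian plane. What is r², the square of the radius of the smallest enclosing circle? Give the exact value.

Side lengths²: A_1A_2² = 68, A_1A_3² = 58, A_2A_3² = 106.
Since A_2A_3² = 106 < 68 + 58 = 126, the triangle is acute, so the smallest enclosing circle is the circumcircle.
Circumcentre = (3/31, -131/31), r² = 26129/961.

26129/961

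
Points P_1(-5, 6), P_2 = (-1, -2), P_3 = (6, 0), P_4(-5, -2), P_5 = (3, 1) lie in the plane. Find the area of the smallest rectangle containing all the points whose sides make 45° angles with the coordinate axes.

In coordinates u = x + y, v = x − y the rectangle is axis-aligned; the map (x,y)→(u,v) scales areas by 2.
u-values: 1, -3, 6, -7, 4; range = 6 − (-7) = 13.
v-values: -11, 1, 6, -3, 2; range = 6 − (-11) = 17.
Area = (13 × 17) / 2 = 110.5.

110.5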